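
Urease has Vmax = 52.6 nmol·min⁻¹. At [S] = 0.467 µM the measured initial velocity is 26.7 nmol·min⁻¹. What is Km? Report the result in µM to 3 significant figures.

0.453 µM

v/Vmax = 26.7/52.6 = 0.5076 = [S]/(Km+[S]).
So Km + [S] = [S]/0.5076 = 0.9200 µM, giving Km = 0.9200 − 0.467 = 0.453 µM.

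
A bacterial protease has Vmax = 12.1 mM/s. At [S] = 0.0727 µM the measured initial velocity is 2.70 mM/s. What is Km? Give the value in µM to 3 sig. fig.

From v = Vmax[S]/(Km+[S]), Km = [S](Vmax − v)/v.
Km = 0.0727 × (12.1 − 2.70) / 2.70 = 0.6834/2.70 = 0.253 µM.

0.253 µM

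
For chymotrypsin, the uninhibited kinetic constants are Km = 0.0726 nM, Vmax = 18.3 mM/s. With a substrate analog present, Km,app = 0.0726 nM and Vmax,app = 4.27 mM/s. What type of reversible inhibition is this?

Vmax decreases (18.3 → 4.27 mM/s) while Km is unchanged — pure noncompetitive inhibition.

noncompetitive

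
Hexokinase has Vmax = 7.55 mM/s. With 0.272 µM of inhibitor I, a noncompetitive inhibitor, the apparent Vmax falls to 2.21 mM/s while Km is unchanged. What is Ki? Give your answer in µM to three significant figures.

0.113 µM

Noncompetitive: Vmax,app = Vmax/α with α = 1 + [I]/Ki.
α = Vmax/Vmax,app = 7.55/2.21 = 3.416.
Since α = 1 + [I]/Ki, [I]/Ki = 3.416 − 1 = 2.416 and Ki = 0.272/2.416 = 0.113 µM.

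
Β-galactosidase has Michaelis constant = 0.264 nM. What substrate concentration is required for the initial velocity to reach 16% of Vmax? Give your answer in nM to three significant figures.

0.0503 nM

v/Vmax = [S]/(Km+[S]) = 0.16, so [S] = Km·0.16/(1 − 0.16) = 0.264 × 0.1905.
[S] = 0.0503 nM.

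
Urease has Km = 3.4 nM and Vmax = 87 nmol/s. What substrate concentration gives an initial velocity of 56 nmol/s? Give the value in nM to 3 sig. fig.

6.14 nM

Rearranging v = Vmax[S]/(Km+[S]) gives [S] = Km·v/(Vmax − v).
[S] = 3.4 × 56 / (87 − 56) = 190.4/31.00 = 6.14 nM.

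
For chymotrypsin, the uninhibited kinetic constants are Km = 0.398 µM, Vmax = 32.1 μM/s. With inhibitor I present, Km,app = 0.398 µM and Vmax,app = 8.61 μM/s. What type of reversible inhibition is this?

Vmax decreases (32.1 → 8.61 μM/s) while Km is unchanged — pure noncompetitive inhibition.

noncompetitive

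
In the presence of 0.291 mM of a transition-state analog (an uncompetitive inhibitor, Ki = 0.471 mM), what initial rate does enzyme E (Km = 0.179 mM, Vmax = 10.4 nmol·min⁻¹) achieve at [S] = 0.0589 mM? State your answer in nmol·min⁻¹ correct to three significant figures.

2.23 nmol·min⁻¹

With α = 1 + [I]/Ki = 1 + 0.291/0.471 = 1.618, the uncompetitive rate law is v = (Vmax/α)·[S] / (Km/α + [S]).
v = (10.4/1.618)×0.0589 / (0.179/1.618 + 0.0589) = 0.3786/0.1695 = 2.23 nmol·min⁻¹.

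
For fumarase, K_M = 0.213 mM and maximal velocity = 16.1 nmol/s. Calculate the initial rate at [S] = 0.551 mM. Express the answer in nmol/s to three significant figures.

11.6 nmol/s

v = Vmax·[S]/(Km + [S]) = 16.1 × 0.551 / (0.213 + 0.551)
  = 8.871 / 0.7640 = 11.6 nmol/s.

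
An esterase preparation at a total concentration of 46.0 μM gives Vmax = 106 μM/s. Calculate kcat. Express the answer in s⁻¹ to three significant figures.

kcat = Vmax/[E]total = 106 μM/s / 46.0 μM = 2.30 s⁻¹.

2.30 s⁻¹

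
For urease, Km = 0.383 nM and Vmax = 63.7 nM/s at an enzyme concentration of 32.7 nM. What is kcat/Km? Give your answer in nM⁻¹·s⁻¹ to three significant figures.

kcat = Vmax/[E]total = 63.7/32.7 = 1.95 s⁻¹.
kcat/Km = 1.95/0.383 = 5.09 nM⁻¹·s⁻¹.

5.09 nM⁻¹·s⁻¹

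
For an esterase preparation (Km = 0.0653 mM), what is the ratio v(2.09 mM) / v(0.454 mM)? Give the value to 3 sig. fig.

Since Vmax cancels, v₂/v₁ = [S]₂(Km+[S]₁) / [S]₁(Km+[S]₂).
= 2.09×(0.0653+0.454) / (0.454×(0.0653+2.09)) = 1.085/0.9785 = 1.11.

1.11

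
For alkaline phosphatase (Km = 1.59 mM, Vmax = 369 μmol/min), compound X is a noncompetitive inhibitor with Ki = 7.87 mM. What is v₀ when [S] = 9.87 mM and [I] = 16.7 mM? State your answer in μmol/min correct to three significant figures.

102 μmol/min

α = 1 + [I]/Ki = 1 + 16.7/7.87 = 3.122.
For a noncompetitive inhibitor, Vmax is reduced to Vmax/α while Km is unchanged: Km,app = 1.59 mM, Vmax,app = 118 μmol/min.
v = Vmax,app·[S]/(Km,app + [S]) = 118 × 9.87/(1.59 + 9.87) = 102 μmol/min.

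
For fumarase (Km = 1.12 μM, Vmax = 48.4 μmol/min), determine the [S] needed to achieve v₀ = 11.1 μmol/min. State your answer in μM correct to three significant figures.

0.333 μM

The required fractional saturation is v/Vmax = 11.1/48.4 = 0.2293.
Then [S]/(Km+[S]) = 0.2293 ⇒ [S] = 1.12 × 0.2293/(1 − 0.2293) = 0.333 μM.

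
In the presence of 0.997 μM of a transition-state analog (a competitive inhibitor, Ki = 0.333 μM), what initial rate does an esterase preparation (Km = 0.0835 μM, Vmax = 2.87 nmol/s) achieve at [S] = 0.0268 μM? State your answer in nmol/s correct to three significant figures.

0.213 nmol/s

α = 1 + [I]/Ki = 1 + 0.997/0.333 = 3.994.
For a competitive inhibitor, Vmax is unchanged and the apparent Km becomes α·Km: Km,app = 0.333 μM, Vmax,app = 2.87 nmol/s.
v = Vmax,app·[S]/(Km,app + [S]) = 2.87 × 0.0268/(0.333 + 0.0268) = 0.213 nmol/s.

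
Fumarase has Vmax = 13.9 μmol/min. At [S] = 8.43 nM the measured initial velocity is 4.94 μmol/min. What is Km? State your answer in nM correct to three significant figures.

15.3 nM

From v = Vmax[S]/(Km+[S]), Km = [S](Vmax − v)/v.
Km = 8.43 × (13.9 − 4.94) / 4.94 = 75.53/4.94 = 15.3 nM.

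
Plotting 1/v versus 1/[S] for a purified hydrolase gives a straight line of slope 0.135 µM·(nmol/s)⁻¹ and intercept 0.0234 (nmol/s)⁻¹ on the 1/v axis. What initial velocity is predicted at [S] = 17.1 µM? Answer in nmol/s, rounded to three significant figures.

The y-intercept is 1/Vmax, so Vmax = 1/0.0234 = 42.7 nmol/s.
The slope is Km/Vmax, so Km = 0.135 × 42.7 = 5.77 µM.
Then v = 42.7 × 17.1/(5.77 + 17.1) = 32.0 nmol/s.

32.0 nmol/s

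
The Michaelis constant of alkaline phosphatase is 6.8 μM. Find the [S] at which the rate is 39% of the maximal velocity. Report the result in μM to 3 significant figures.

v/Vmax = [S]/(Km+[S]) = 0.39, so [S] = Km·0.39/(1 − 0.39) = 6.8 × 0.6393.
[S] = 4.35 μM.

4.35 μM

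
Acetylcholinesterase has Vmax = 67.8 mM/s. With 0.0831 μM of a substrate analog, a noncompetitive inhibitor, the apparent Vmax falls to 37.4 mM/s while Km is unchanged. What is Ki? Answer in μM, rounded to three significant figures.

Noncompetitive: Vmax,app = Vmax/α with α = 1 + [I]/Ki.
α = Vmax/Vmax,app = 67.8/37.4 = 1.813.
Since α = 1 + [I]/Ki, [I]/Ki = 1.813 − 1 = 0.8128 and Ki = 0.0831/0.8128 = 0.102 μM.

0.102 μM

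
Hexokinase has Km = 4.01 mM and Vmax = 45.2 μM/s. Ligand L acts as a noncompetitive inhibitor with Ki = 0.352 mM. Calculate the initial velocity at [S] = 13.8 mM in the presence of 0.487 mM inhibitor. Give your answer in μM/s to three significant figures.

14.7 μM/s

With α = 1 + [I]/Ki = 1 + 0.487/0.352 = 2.384, the noncompetitive rate law is v = (Vmax/α)·[S] / (Km + [S]).
v = (45.2/2.384)×13.8 / (4.01 + 13.8) = 261.7/17.81 = 14.7 μM/s.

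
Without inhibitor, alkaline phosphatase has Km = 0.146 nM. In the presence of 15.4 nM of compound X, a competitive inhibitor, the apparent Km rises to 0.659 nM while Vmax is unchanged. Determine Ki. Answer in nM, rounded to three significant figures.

Competitive: Km,app = α·Km with α = 1 + [I]/Ki.
α = Km,app/Km = 0.659/0.146 = 4.514.
Since α = 1 + [I]/Ki, [I]/Ki = 4.514 − 1 = 3.514 and Ki = 15.4/3.514 = 4.38 nM.

4.38 nM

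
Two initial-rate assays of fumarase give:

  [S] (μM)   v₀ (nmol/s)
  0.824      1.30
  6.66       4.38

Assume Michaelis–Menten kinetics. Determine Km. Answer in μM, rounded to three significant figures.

3.35 μM

From v = Vmax[S]/(Km+[S]), each point gives Vmax = v(Km+[S])/[S].
Equating: 1.30(Km+0.824)/0.824 = 4.38(Km+6.66)/6.66.
1.578·Km + 1.30 = 0.6577·Km + 4.38, so (1.578 − 0.6577)·Km = 4.38 − 1.30.
Km = 3.080/0.9200 = 3.35 μM; then Vmax = 1.30(3.35+0.824)/0.824 = 6.58 nmol/s.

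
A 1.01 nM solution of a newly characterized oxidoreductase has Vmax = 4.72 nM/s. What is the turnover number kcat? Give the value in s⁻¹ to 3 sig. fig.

kcat = Vmax/[E]total = 4.72 nM/s / 1.01 nM = 4.67 s⁻¹.

4.67 s⁻¹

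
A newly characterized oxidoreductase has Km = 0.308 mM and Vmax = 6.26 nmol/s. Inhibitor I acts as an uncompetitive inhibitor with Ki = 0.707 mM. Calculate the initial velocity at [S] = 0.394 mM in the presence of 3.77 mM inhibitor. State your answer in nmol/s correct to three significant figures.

α = 1 + [I]/Ki = 1 + 3.77/0.707 = 6.332.
For an uncompetitive inhibitor, both parameters are divided by α, giving Vmax/α and Km/α: Km,app = 0.0486 mM, Vmax,app = 0.989 nmol/s.
v = Vmax,app·[S]/(Km,app + [S]) = 0.989 × 0.394/(0.0486 + 0.394) = 0.880 nmol/s.

0.880 nmol/s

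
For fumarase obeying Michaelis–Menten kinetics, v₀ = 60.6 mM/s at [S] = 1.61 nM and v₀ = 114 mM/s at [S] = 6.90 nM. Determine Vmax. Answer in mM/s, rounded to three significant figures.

From v = Vmax[S]/(Km+[S]), each point gives Vmax = v(Km+[S])/[S].
Equating: 60.6(Km+1.61)/1.61 = 114(Km+6.90)/6.90.
37.64·Km + 60.6 = 16.52·Km + 114, so (37.64 − 16.52)·Km = 114 − 60.6.
Km = 53.40/21.12 = 2.53 nM; then Vmax = 60.6(2.53+1.61)/1.61 = 156 mM/s.

156 mM/s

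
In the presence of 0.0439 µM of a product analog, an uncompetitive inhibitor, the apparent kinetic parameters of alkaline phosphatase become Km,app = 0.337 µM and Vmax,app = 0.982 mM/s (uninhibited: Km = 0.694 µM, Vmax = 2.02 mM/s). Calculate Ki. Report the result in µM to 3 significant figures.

0.0415 µM

Uncompetitive: Vmax,app = Vmax/α (and Km,app = Km/α) with α = 1 + [I]/Ki.
α = Vmax/Vmax,app = 2.02/0.982 = 2.057.
Since α = 1 + [I]/Ki, [I]/Ki = 2.057 − 1 = 1.057 and Ki = 0.0439/1.057 = 0.0415 µM.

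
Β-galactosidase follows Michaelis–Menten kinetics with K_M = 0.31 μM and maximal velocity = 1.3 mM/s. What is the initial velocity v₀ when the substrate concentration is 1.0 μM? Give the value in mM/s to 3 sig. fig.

0.992 mM/s

v = Vmax·[S]/(Km + [S]) = 1.3 × 1.0 / (0.31 + 1.0)
  = 1.300 / 1.310 = 0.992 mM/s.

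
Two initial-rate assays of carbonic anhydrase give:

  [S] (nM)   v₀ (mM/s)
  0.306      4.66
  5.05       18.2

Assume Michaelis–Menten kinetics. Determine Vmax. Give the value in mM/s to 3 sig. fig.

In reciprocal form, 1/v = (Km/Vmax)·(1/[S]) + 1/Vmax. The two points give (1/[S], 1/v) = (3.268, 0.2146) and (0.1980, 0.05495).
Slope = (0.2146 − 0.05495)/(3.268 − 0.1980) = 0.05200; intercept = 0.2146 − 0.05200×3.268 = 0.04465.
Vmax = 1/intercept = 22.4 mM/s; Km = slope × Vmax = 0.05200 × 22.4 = 1.16 nM.

22.4 mM/s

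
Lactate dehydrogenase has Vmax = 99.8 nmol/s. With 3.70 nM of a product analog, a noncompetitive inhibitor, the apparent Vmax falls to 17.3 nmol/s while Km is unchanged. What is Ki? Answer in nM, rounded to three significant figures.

Noncompetitive: Vmax,app = Vmax/α with α = 1 + [I]/Ki.
α = Vmax/Vmax,app = 99.8/17.3 = 5.769.
Ki = [I]/(α − 1) = 3.70/4.769 = 0.776 nM.

0.776 nM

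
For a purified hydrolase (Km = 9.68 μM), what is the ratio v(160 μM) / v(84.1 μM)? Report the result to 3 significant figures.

The fractional saturations are [S]/(Km+[S]) = 84.1/93.78 = 0.8968 and 160/169.7 = 0.9430.
v₂/v₁ is just their ratio: 0.9430/0.8968 = 1.05.

1.05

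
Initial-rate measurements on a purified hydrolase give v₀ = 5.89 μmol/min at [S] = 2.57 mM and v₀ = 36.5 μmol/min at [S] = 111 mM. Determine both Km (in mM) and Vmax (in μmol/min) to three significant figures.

Km = 15.6 mM; Vmax = 41.6 μmol/min

From v = Vmax[S]/(Km+[S]), each point gives Vmax = v(Km+[S])/[S].
Equating: 5.89(Km+2.57)/2.57 = 36.5(Km+111)/111.
2.292·Km + 5.89 = 0.3288·Km + 36.5, so (2.292 − 0.3288)·Km = 36.5 − 5.89.
Km = 30.61/1.963 = 15.6 mM; then Vmax = 5.89(15.6+2.57)/2.57 = 41.6 μmol/min.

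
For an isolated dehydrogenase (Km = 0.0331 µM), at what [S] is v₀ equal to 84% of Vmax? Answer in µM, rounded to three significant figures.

0.174 µM

v/Vmax = [S]/(Km+[S]) = 0.84, so [S] = Km·0.84/(1 − 0.84) = 0.0331 × 5.250.
[S] = 0.174 µM.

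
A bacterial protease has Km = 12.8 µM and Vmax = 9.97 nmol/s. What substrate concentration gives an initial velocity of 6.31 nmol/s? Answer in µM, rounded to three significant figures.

The required fractional saturation is v/Vmax = 6.31/9.97 = 0.6329.
Then [S]/(Km+[S]) = 0.6329 ⇒ [S] = 12.8 × 0.6329/(1 − 0.6329) = 22.1 µM.

22.1 µM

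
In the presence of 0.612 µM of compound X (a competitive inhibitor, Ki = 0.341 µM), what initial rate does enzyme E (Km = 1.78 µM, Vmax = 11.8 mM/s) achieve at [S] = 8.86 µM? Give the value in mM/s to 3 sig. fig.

α = 1 + [I]/Ki = 1 + 0.612/0.341 = 2.795.
For a competitive inhibitor, Vmax is unchanged and the apparent Km becomes α·Km: Km,app = 4.97 µM, Vmax,app = 11.8 mM/s.
v = Vmax,app·[S]/(Km,app + [S]) = 11.8 × 8.86/(4.97 + 8.86) = 7.56 mM/s.

7.56 mM/s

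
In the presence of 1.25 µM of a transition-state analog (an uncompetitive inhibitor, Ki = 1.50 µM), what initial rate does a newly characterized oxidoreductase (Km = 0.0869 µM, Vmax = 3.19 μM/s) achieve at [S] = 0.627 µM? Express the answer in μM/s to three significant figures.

With α = 1 + [I]/Ki = 1 + 1.25/1.50 = 1.833, the uncompetitive rate law is v = (Vmax/α)·[S] / (Km/α + [S]).
v = (3.19/1.833)×0.627 / (0.0869/1.833 + 0.627) = 1.091/0.6744 = 1.62 μM/s.

1.62 μM/s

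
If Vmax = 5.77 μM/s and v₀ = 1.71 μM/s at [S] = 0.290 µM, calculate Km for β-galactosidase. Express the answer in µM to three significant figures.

0.689 µM

v/Vmax = 1.71/5.77 = 0.2964 = [S]/(Km+[S]).
So Km + [S] = [S]/0.2964 = 0.9785 µM, giving Km = 0.9785 − 0.290 = 0.689 µM.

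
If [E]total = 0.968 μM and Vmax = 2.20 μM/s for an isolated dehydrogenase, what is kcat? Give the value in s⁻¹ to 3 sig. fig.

kcat = Vmax/[E]total = 2.20 μM/s / 0.968 μM = 2.27 s⁻¹.

2.27 s⁻¹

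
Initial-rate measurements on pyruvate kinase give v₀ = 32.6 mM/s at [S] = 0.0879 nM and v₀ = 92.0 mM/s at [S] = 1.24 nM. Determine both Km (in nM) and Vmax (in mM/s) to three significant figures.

In reciprocal form, 1/v = (Km/Vmax)·(1/[S]) + 1/Vmax. The two points give (1/[S], 1/v) = (11.38, 0.03067) and (0.8065, 0.01087).
Slope = (0.03067 − 0.01087)/(11.38 − 0.8065) = 0.001874; intercept = 0.03067 − 0.001874×11.38 = 0.009359.
Vmax = 1/intercept = 107 mM/s; Km = slope × Vmax = 0.001874 × 107 = 0.200 nM.

Km = 0.200 nM; Vmax = 107 mM/s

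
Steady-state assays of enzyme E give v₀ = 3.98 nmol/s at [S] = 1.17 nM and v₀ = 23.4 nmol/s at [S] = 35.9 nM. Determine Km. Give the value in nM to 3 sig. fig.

From v = Vmax[S]/(Km+[S]), each point gives Vmax = v(Km+[S])/[S].
Equating: 3.98(Km+1.17)/1.17 = 23.4(Km+35.9)/35.9.
3.402·Km + 3.98 = 0.6518·Km + 23.4, so (3.402 − 0.6518)·Km = 23.4 − 3.98.
Km = 19.42/2.750 = 7.06 nM; then Vmax = 3.98(7.06+1.17)/1.17 = 28.0 nmol/s.

7.06 nM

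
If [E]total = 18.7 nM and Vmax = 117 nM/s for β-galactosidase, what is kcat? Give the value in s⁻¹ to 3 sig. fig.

kcat = Vmax/[E]total = 117 nM/s / 18.7 nM = 6.26 s⁻¹.

6.26 s⁻¹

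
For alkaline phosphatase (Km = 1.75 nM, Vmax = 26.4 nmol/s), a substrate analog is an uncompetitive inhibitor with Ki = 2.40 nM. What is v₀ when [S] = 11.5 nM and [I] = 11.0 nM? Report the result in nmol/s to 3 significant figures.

With α = 1 + [I]/Ki = 1 + 11.0/2.40 = 5.583, the uncompetitive rate law is v = (Vmax/α)·[S] / (Km/α + [S]).
v = (26.4/5.583)×11.5 / (1.75/5.583 + 11.5) = 54.38/11.81 = 4.60 nmol/s.

4.60 nmol/s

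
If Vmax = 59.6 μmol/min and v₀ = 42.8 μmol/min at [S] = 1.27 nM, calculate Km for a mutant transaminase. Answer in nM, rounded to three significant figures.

v/Vmax = 42.8/59.6 = 0.7181 = [S]/(Km+[S]).
So Km + [S] = [S]/0.7181 = 1.769 nM, giving Km = 1.769 − 1.27 = 0.499 nM.

0.499 nM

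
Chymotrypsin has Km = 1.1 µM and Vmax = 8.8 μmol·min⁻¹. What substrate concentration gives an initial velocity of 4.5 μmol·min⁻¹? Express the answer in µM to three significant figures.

Rearranging v = Vmax[S]/(Km+[S]) gives [S] = Km·v/(Vmax − v).
[S] = 1.1 × 4.5 / (8.8 − 4.5) = 4.950/4.300 = 1.15 µM.

1.15 µM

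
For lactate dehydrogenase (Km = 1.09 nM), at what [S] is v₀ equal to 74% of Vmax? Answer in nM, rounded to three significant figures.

v/Vmax = [S]/(Km+[S]) = 0.74, so [S] = Km·0.74/(1 − 0.74) = 1.09 × 2.846.
[S] = 3.10 nM.

3.10 nM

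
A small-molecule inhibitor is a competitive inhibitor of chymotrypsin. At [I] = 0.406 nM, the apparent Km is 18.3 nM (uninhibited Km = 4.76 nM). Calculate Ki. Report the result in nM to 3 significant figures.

Competitive: Km,app = α·Km with α = 1 + [I]/Ki.
α = Km,app/Km = 18.3/4.76 = 3.845.
Ki = [I]/(α − 1) = 0.406/2.845 = 0.143 nM.

0.143 nM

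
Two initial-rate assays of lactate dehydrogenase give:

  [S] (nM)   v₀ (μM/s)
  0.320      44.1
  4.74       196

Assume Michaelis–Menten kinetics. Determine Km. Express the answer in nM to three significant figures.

1.57 nM

In reciprocal form, 1/v = (Km/Vmax)·(1/[S]) + 1/Vmax. The two points give (1/[S], 1/v) = (3.125, 0.02268) and (0.2110, 0.005102).
Slope = (0.02268 − 0.005102)/(3.125 − 0.2110) = 0.006031; intercept = 0.02268 − 0.006031×3.125 = 0.003830.
Vmax = 1/intercept = 261 μM/s; Km = slope × Vmax = 0.006031 × 261 = 1.57 nM.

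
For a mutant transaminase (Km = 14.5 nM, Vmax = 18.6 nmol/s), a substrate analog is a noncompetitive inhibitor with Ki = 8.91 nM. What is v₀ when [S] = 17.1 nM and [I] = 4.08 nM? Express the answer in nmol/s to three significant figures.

α = 1 + [I]/Ki = 1 + 4.08/8.91 = 1.458.
For a noncompetitive inhibitor, Vmax is reduced to Vmax/α while Km is unchanged: Km,app = 14.5 nM, Vmax,app = 12.8 nmol/s.
v = Vmax,app·[S]/(Km,app + [S]) = 12.8 × 17.1/(14.5 + 17.1) = 6.90 nmol/s.

6.90 nmol/s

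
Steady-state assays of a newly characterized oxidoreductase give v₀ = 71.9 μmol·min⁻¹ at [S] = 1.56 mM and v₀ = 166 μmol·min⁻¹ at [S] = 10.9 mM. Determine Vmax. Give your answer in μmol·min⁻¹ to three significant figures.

From v = Vmax[S]/(Km+[S]), each point gives Vmax = v(Km+[S])/[S].
Equating: 71.9(Km+1.56)/1.56 = 166(Km+10.9)/10.9.
46.09·Km + 71.9 = 15.23·Km + 166, so (46.09 − 15.23)·Km = 166 − 71.9.
Km = 94.10/30.86 = 3.05 mM; then Vmax = 71.9(3.05+1.56)/1.56 = 212 μmol·min⁻¹.

212 μmol·min⁻¹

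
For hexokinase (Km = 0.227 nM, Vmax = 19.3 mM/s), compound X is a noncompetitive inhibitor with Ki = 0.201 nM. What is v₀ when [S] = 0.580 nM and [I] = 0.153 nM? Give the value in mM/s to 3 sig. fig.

With α = 1 + [I]/Ki = 1 + 0.153/0.201 = 1.761, the noncompetitive rate law is v = (Vmax/α)·[S] / (Km + [S]).
v = (19.3/1.761)×0.580 / (0.227 + 0.580) = 6.356/0.8070 = 7.88 mM/s.

7.88 mM/s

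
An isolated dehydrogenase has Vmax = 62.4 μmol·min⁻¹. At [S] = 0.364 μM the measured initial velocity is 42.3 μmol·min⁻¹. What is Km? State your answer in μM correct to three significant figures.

0.173 μM

v/Vmax = 42.3/62.4 = 0.6779 = [S]/(Km+[S]).
So Km + [S] = [S]/0.6779 = 0.5370 μM, giving Km = 0.5370 − 0.364 = 0.173 μM.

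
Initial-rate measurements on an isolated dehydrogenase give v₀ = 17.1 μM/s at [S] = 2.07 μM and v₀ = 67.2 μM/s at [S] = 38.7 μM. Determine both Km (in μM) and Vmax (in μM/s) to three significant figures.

In reciprocal form, 1/v = (Km/Vmax)·(1/[S]) + 1/Vmax. The two points give (1/[S], 1/v) = (0.4831, 0.05848) and (0.02584, 0.01488).
Slope = (0.05848 − 0.01488)/(0.4831 − 0.02584) = 0.09535; intercept = 0.05848 − 0.09535×0.4831 = 0.01242.
Vmax = 1/intercept = 80.5 μM/s; Km = slope × Vmax = 0.09535 × 80.5 = 7.68 μM.

Km = 7.68 μM; Vmax = 80.5 μM/s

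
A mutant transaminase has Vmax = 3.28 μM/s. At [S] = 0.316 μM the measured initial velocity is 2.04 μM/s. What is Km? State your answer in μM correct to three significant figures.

0.192 μM

From v = Vmax[S]/(Km+[S]), Km = [S](Vmax − v)/v.
Km = 0.316 × (3.28 − 2.04) / 2.04 = 0.3918/2.04 = 0.192 μM.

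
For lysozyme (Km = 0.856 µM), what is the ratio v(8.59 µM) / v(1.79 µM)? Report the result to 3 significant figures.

The fractional saturations are [S]/(Km+[S]) = 1.79/2.646 = 0.6765 and 8.59/9.446 = 0.9094.
v₂/v₁ is just their ratio: 0.9094/0.6765 = 1.34.

1.34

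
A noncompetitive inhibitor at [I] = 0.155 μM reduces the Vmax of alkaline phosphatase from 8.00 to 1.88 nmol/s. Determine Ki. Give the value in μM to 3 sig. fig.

0.0476 μM

Noncompetitive: Vmax,app = Vmax/α with α = 1 + [I]/Ki.
α = Vmax/Vmax,app = 8.00/1.88 = 4.255.
Since α = 1 + [I]/Ki, [I]/Ki = 4.255 − 1 = 3.255 and Ki = 0.155/3.255 = 0.0476 μM.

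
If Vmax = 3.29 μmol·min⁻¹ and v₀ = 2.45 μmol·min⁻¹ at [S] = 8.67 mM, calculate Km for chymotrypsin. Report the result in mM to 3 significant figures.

2.97 mM

v/Vmax = 2.45/3.29 = 0.7447 = [S]/(Km+[S]).
So Km + [S] = [S]/0.7447 = 11.64 mM, giving Km = 11.64 − 8.67 = 2.97 mM.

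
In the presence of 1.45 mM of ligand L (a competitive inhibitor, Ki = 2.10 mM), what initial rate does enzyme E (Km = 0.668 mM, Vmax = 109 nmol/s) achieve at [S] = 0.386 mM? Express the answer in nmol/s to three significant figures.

α = 1 + [I]/Ki = 1 + 1.45/2.10 = 1.690.
For a competitive inhibitor, Vmax is unchanged and the apparent Km becomes α·Km: Km,app = 1.13 mM, Vmax,app = 109 nmol/s.
v = Vmax,app·[S]/(Km,app + [S]) = 109 × 0.386/(1.13 + 0.386) = 27.8 nmol/s.

27.8 nmol/s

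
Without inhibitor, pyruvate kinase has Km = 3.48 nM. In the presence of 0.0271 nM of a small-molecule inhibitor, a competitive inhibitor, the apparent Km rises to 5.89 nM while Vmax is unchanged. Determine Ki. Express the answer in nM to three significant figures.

0.0391 nM

Competitive: Km,app = α·Km with α = 1 + [I]/Ki.
α = Km,app/Km = 5.89/3.48 = 1.693.
Since α = 1 + [I]/Ki, [I]/Ki = 1.693 − 1 = 0.6925 and Ki = 0.0271/0.6925 = 0.0391 nM.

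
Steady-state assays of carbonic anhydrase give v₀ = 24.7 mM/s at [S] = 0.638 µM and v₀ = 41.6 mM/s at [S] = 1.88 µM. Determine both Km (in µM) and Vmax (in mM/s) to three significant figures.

Km = 1.02 µM; Vmax = 64.1 mM/s

From v = Vmax[S]/(Km+[S]), each point gives Vmax = v(Km+[S])/[S].
Equating: 24.7(Km+0.638)/0.638 = 41.6(Km+1.88)/1.88.
38.71·Km + 24.7 = 22.13·Km + 41.6, so (38.71 − 22.13)·Km = 41.6 − 24.7.
Km = 16.90/16.59 = 1.02 µM; then Vmax = 24.7(1.02+0.638)/0.638 = 64.1 mM/s.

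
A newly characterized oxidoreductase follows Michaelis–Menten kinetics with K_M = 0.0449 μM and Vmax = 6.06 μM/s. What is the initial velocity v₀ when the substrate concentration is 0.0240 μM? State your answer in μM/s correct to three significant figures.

2.11 μM/s

[S]/(Km+[S]) = 0.0240/0.06890 = 0.3483, the fractional saturation.
v = 0.3483 × Vmax = 0.3483 × 6.06 = 2.11 μM/s.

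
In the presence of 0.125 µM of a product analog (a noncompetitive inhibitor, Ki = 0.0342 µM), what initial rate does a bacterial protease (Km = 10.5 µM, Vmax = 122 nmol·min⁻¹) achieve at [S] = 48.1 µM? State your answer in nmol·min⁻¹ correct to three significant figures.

α = 1 + [I]/Ki = 1 + 0.125/0.0342 = 4.655.
For a noncompetitive inhibitor, Vmax is reduced to Vmax/α while Km is unchanged: Km,app = 10.5 µM, Vmax,app = 26.2 nmol·min⁻¹.
v = Vmax,app·[S]/(Km,app + [S]) = 26.2 × 48.1/(10.5 + 48.1) = 21.5 nmol·min⁻¹.

21.5 nmol·min⁻¹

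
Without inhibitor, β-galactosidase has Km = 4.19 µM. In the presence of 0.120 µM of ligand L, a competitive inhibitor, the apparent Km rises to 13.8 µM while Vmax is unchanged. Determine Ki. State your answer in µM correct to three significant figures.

Competitive: Km,app = α·Km with α = 1 + [I]/Ki.
α = Km,app/Km = 13.8/4.19 = 3.294.
Since α = 1 + [I]/Ki, [I]/Ki = 3.294 − 1 = 2.294 and Ki = 0.120/2.294 = 0.0523 µM.

0.0523 µM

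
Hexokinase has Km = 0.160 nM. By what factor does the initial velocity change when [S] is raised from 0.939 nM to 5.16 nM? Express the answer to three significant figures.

The fractional saturations are [S]/(Km+[S]) = 0.939/1.099 = 0.8544 and 5.16/5.320 = 0.9699.
v₂/v₁ is just their ratio: 0.9699/0.8544 = 1.14.

1.14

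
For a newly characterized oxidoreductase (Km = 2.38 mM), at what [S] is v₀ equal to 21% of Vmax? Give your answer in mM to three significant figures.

0.633 mM

v/Vmax = [S]/(Km+[S]) = 0.21, so [S] = Km·0.21/(1 − 0.21) = 2.38 × 0.2658.
[S] = 0.633 mM.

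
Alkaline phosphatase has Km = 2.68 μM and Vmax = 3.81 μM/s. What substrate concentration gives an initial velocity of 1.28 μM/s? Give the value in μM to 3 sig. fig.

The required fractional saturation is v/Vmax = 1.28/3.81 = 0.3360.
Then [S]/(Km+[S]) = 0.3360 ⇒ [S] = 2.68 × 0.3360/(1 − 0.3360) = 1.36 μM.

1.36 μM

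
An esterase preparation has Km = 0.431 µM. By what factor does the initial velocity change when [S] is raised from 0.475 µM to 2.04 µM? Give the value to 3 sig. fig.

Since Vmax cancels, v₂/v₁ = [S]₂(Km+[S]₁) / [S]₁(Km+[S]₂).
= 2.04×(0.431+0.475) / (0.475×(0.431+2.04)) = 1.848/1.174 = 1.57.

1.57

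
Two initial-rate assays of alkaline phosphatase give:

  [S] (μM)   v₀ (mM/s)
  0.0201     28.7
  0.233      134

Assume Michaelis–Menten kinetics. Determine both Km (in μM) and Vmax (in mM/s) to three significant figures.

Km = 0.123 μM; Vmax = 205 mM/s

In reciprocal form, 1/v = (Km/Vmax)·(1/[S]) + 1/Vmax. The two points give (1/[S], 1/v) = (49.75, 0.03484) and (4.292, 0.007463).
Slope = (0.03484 − 0.007463)/(49.75 − 4.292) = 0.0006023; intercept = 0.03484 − 0.0006023×49.75 = 0.004878.
Vmax = 1/intercept = 205 mM/s; Km = slope × Vmax = 0.0006023 × 205 = 0.123 μM.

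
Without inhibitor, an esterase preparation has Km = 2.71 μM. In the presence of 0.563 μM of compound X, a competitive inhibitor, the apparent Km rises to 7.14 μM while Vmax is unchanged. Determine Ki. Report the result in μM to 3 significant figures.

Competitive: Km,app = α·Km with α = 1 + [I]/Ki.
α = Km,app/Km = 7.14/2.71 = 2.635.
Since α = 1 + [I]/Ki, [I]/Ki = 2.635 − 1 = 1.635 and Ki = 0.563/1.635 = 0.344 μM.

0.344 μM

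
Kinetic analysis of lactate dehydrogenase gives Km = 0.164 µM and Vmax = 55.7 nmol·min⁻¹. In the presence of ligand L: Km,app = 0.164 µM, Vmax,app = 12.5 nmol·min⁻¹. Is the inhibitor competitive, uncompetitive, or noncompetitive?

Vmax decreases (55.7 → 12.5 nmol·min⁻¹) while Km is unchanged — pure noncompetitive inhibition.

noncompetitive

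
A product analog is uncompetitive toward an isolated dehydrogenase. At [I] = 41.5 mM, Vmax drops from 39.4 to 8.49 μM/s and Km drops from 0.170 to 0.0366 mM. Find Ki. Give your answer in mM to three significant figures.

11.4 mM

Uncompetitive: Vmax,app = Vmax/α (and Km,app = Km/α) with α = 1 + [I]/Ki.
α = Vmax/Vmax,app = 39.4/8.49 = 4.641.
Ki = [I]/(α − 1) = 41.5/3.641 = 11.4 mM.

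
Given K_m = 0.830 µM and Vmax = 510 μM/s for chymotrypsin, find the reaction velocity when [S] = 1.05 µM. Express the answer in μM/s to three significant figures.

v = Vmax·[S]/(Km + [S]) = 510 × 1.05 / (0.830 + 1.05)
  = 535.5 / 1.880 = 285 μM/s.

285 μM/s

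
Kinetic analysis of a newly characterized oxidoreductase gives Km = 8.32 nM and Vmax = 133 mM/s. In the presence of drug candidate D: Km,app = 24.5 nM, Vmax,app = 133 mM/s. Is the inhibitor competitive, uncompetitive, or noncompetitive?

Km increases (8.32 → 24.5 nM) while Vmax is unchanged — the hallmark of competitive inhibition.

competitive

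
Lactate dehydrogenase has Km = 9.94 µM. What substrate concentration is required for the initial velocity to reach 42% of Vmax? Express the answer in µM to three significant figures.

v/Vmax = [S]/(Km+[S]) = 0.42, so [S] = Km·0.42/(1 − 0.42) = 9.94 × 0.7241.
[S] = 7.20 µM.

7.20 µM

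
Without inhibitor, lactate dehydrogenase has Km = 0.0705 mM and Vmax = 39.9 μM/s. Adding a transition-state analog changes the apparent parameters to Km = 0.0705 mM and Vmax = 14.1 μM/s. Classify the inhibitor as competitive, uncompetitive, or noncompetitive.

Vmax decreases (39.9 → 14.1 μM/s) while Km is unchanged — pure noncompetitive inhibition.

noncompetitive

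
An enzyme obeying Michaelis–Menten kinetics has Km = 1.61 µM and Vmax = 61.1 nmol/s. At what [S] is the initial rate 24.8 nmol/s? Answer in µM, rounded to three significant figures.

The required fractional saturation is v/Vmax = 24.8/61.1 = 0.4059.
Then [S]/(Km+[S]) = 0.4059 ⇒ [S] = 1.61 × 0.4059/(1 − 0.4059) = 1.10 µM.

1.10 µM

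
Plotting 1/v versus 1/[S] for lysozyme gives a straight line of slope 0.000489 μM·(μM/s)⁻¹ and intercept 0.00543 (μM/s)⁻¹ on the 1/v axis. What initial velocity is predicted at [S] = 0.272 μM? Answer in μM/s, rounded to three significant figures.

The y-intercept is 1/Vmax, so Vmax = 1/0.00543 = 184 μM/s.
The slope is Km/Vmax, so Km = 0.000489 × 184 = 0.0901 μM.
Then v = 184 × 0.272/(0.0901 + 0.272) = 138 μM/s.

138 μM/s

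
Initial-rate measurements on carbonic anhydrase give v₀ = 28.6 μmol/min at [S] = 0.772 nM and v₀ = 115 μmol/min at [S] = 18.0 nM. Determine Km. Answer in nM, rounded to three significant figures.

2.82 nM

In reciprocal form, 1/v = (Km/Vmax)·(1/[S]) + 1/Vmax. The two points give (1/[S], 1/v) = (1.295, 0.03497) and (0.05556, 0.008696).
Slope = (0.03497 − 0.008696)/(1.295 − 0.05556) = 0.02119; intercept = 0.03497 − 0.02119×1.295 = 0.007519.
Vmax = 1/intercept = 133 μmol/min; Km = slope × Vmax = 0.02119 × 133 = 2.82 nM.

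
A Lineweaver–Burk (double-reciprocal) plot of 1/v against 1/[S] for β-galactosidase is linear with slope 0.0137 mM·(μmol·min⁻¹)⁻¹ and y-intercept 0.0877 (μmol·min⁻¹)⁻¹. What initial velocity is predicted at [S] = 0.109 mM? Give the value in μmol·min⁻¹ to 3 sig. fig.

4.69 μmol·min⁻¹

The y-intercept is 1/Vmax, so Vmax = 1/0.0877 = 11.4 μmol·min⁻¹.
The slope is Km/Vmax, so Km = 0.0137 × 11.4 = 0.156 mM.
Then v = 11.4 × 0.109/(0.156 + 0.109) = 4.69 μmol·min⁻¹.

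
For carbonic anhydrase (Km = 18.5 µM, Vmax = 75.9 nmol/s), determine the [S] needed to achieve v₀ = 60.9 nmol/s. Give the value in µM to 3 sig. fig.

Rearranging v = Vmax[S]/(Km+[S]) gives [S] = Km·v/(Vmax − v).
[S] = 18.5 × 60.9 / (75.9 − 60.9) = 1127/15.00 = 75.1 µM.

75.1 µM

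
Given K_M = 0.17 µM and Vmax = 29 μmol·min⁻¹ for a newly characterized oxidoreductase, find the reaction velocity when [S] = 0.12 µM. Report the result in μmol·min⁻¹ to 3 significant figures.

12.0 μmol·min⁻¹

v = Vmax·[S]/(Km + [S]) = 29 × 0.12 / (0.17 + 0.12)
  = 3.480 / 0.2900 = 12.0 μmol·min⁻¹.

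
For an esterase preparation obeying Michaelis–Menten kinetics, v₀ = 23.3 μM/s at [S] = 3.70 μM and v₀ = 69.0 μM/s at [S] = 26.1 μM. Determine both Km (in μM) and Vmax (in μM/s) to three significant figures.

In reciprocal form, 1/v = (Km/Vmax)·(1/[S]) + 1/Vmax. The two points give (1/[S], 1/v) = (0.2703, 0.04292) and (0.03831, 0.01449).
Slope = (0.04292 − 0.01449)/(0.2703 − 0.03831) = 0.1225; intercept = 0.04292 − 0.1225×0.2703 = 0.009797.
Vmax = 1/intercept = 102 μM/s; Km = slope × Vmax = 0.1225 × 102 = 12.5 μM.

Km = 12.5 μM; Vmax = 102 μM/s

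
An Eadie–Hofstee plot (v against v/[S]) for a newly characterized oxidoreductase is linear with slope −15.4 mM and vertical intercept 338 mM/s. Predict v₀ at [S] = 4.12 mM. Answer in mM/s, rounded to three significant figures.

In the Eadie–Hofstee form v = Vmax − Km·(v/[S]), the slope is −Km and the intercept is Vmax, so Km = 15.4 mM and Vmax = 338 mM/s.
v = 338 × 4.12/(15.4 + 4.12) = 71.3 mM/s.

71.3 mM/s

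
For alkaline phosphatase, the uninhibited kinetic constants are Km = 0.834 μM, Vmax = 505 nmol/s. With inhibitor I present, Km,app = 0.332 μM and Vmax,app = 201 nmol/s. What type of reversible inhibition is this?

Both Km and Vmax decrease by the same factor (~2.51-fold) — characteristic of uncompetitive inhibition.

uncompetitive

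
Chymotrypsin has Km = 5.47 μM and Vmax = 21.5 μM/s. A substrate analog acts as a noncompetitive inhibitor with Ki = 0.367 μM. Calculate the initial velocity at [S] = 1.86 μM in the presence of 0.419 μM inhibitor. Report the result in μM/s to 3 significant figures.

α = 1 + [I]/Ki = 1 + 0.419/0.367 = 2.142.
For a noncompetitive inhibitor, Vmax is reduced to Vmax/α while Km is unchanged: Km,app = 5.47 μM, Vmax,app = 10.0 μM/s.
v = Vmax,app·[S]/(Km,app + [S]) = 10.0 × 1.86/(5.47 + 1.86) = 2.55 μM/s.

2.55 μM/s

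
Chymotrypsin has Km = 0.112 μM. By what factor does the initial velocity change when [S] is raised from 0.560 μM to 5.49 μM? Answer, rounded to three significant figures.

Since Vmax cancels, v₂/v₁ = [S]₂(Km+[S]₁) / [S]₁(Km+[S]₂).
= 5.49×(0.112+0.560) / (0.560×(0.112+5.49)) = 3.689/3.137 = 1.18.

1.18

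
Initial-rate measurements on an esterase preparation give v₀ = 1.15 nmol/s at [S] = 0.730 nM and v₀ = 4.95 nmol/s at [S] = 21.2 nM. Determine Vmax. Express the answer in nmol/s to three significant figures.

5.61 nmol/s

From v = Vmax[S]/(Km+[S]), each point gives Vmax = v(Km+[S])/[S].
Equating: 1.15(Km+0.730)/0.730 = 4.95(Km+21.2)/21.2.
1.575·Km + 1.15 = 0.2335·Km + 4.95, so (1.575 − 0.2335)·Km = 4.95 − 1.15.
Km = 3.800/1.342 = 2.83 nM; then Vmax = 1.15(2.83+0.730)/0.730 = 5.61 nmol/s.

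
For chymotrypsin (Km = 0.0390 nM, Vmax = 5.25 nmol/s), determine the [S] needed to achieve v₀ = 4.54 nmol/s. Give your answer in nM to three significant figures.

The required fractional saturation is v/Vmax = 4.54/5.25 = 0.8648.
Then [S]/(Km+[S]) = 0.8648 ⇒ [S] = 0.0390 × 0.8648/(1 − 0.8648) = 0.249 nM.

0.249 nM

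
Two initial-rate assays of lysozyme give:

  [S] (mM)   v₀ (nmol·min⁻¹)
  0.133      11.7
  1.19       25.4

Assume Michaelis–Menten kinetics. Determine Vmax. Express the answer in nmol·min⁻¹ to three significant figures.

29.8 nmol·min⁻¹

In reciprocal form, 1/v = (Km/Vmax)·(1/[S]) + 1/Vmax. The two points give (1/[S], 1/v) = (7.519, 0.08547) and (0.8403, 0.03937).
Slope = (0.08547 − 0.03937)/(7.519 − 0.8403) = 0.006903; intercept = 0.08547 − 0.006903×7.519 = 0.03357.
Vmax = 1/intercept = 29.8 nmol·min⁻¹; Km = slope × Vmax = 0.006903 × 29.8 = 0.206 mM.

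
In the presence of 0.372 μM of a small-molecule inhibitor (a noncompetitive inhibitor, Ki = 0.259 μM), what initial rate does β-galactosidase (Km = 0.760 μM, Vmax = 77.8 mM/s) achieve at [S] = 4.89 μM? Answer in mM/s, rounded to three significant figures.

α = 1 + [I]/Ki = 1 + 0.372/0.259 = 2.436.
For a noncompetitive inhibitor, Vmax is reduced to Vmax/α while Km is unchanged: Km,app = 0.760 μM, Vmax,app = 31.9 mM/s.
v = Vmax,app·[S]/(Km,app + [S]) = 31.9 × 4.89/(0.760 + 4.89) = 27.6 mM/s.

27.6 mM/s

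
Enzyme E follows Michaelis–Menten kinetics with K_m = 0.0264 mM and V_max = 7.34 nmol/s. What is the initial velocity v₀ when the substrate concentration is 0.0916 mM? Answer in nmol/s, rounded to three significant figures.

5.70 nmol/s

[S]/(Km+[S]) = 0.0916/0.1180 = 0.7763, the fractional saturation.
v = 0.7763 × Vmax = 0.7763 × 7.34 = 5.70 nmol/s.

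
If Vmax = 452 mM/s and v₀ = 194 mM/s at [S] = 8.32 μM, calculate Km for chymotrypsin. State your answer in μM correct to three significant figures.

11.1 μM

From v = Vmax[S]/(Km+[S]), Km = [S](Vmax − v)/v.
Km = 8.32 × (452 − 194) / 194 = 2147/194 = 11.1 μM.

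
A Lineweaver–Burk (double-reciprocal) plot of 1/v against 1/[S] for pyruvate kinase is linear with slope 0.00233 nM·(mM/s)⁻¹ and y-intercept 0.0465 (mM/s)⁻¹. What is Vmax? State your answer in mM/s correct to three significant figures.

The y-intercept of a Lineweaver–Burk plot equals 1/Vmax, so Vmax = 1/0.0465 = 21.5 mM/s.

21.5 mM/s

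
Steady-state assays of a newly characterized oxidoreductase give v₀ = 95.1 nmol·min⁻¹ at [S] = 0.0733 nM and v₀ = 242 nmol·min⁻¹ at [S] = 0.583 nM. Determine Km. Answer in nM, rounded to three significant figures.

In reciprocal form, 1/v = (Km/Vmax)·(1/[S]) + 1/Vmax. The two points give (1/[S], 1/v) = (13.64, 0.01052) and (1.715, 0.004132).
Slope = (0.01052 − 0.004132)/(13.64 − 1.715) = 0.0005352; intercept = 0.01052 − 0.0005352×13.64 = 0.003214.
Vmax = 1/intercept = 311 nmol·min⁻¹; Km = slope × Vmax = 0.0005352 × 311 = 0.166 nM.

0.166 nM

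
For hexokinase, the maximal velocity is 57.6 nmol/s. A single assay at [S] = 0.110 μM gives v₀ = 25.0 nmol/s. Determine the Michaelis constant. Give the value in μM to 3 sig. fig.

0.143 μM

v/Vmax = 25.0/57.6 = 0.4340 = [S]/(Km+[S]).
So Km + [S] = [S]/0.4340 = 0.2534 μM, giving Km = 0.2534 − 0.110 = 0.143 μM.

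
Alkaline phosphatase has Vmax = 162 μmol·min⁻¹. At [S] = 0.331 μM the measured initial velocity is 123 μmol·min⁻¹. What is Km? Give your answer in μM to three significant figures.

0.105 μM

v/Vmax = 123/162 = 0.7593 = [S]/(Km+[S]).
So Km + [S] = [S]/0.7593 = 0.4360 μM, giving Km = 0.4360 − 0.331 = 0.105 μM.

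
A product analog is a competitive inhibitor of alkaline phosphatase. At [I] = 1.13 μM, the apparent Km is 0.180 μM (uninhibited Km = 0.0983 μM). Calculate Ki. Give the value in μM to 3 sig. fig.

1.36 μM

Competitive: Km,app = α·Km with α = 1 + [I]/Ki.
α = Km,app/Km = 0.180/0.0983 = 1.831.
Since α = 1 + [I]/Ki, [I]/Ki = 1.831 − 1 = 0.8311 and Ki = 1.13/0.8311 = 1.36 μM.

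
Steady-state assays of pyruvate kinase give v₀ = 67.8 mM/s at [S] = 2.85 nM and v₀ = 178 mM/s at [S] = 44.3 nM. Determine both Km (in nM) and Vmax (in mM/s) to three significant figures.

Km = 5.57 nM; Vmax = 200 mM/s

From v = Vmax[S]/(Km+[S]), each point gives Vmax = v(Km+[S])/[S].
Equating: 67.8(Km+2.85)/2.85 = 178(Km+44.3)/44.3.
23.79·Km + 67.8 = 4.018·Km + 178, so (23.79 − 4.018)·Km = 178 − 67.8.
Km = 110.2/19.77 = 5.57 nM; then Vmax = 67.8(5.57+2.85)/2.85 = 200 mM/s.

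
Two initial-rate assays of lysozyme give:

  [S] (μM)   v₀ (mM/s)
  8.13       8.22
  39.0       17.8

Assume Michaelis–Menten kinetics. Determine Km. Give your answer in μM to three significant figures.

From v = Vmax[S]/(Km+[S]), each point gives Vmax = v(Km+[S])/[S].
Equating: 8.22(Km+8.13)/8.13 = 17.8(Km+39.0)/39.0.
1.011·Km + 8.22 = 0.4564·Km + 17.8, so (1.011 − 0.4564)·Km = 17.8 − 8.22.
Km = 9.580/0.5547 = 17.3 μM; then Vmax = 8.22(17.3+8.13)/8.13 = 25.7 mM/s.

17.3 μM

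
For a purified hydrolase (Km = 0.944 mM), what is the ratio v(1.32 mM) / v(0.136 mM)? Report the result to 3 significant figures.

The fractional saturations are [S]/(Km+[S]) = 0.136/1.080 = 0.1259 and 1.32/2.264 = 0.5830.
v₂/v₁ is just their ratio: 0.5830/0.1259 = 4.63.

4.63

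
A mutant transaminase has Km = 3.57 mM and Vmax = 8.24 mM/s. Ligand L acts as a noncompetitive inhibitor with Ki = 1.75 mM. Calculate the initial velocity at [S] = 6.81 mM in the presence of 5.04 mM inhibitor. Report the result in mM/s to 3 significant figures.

α = 1 + [I]/Ki = 1 + 5.04/1.75 = 3.880.
For a noncompetitive inhibitor, Vmax is reduced to Vmax/α while Km is unchanged: Km,app = 3.57 mM, Vmax,app = 2.12 mM/s.
v = Vmax,app·[S]/(Km,app + [S]) = 2.12 × 6.81/(3.57 + 6.81) = 1.39 mM/s.

1.39 mM/s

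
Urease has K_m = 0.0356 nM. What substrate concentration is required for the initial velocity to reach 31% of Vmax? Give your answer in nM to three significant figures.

0.0160 nM

v/Vmax = [S]/(Km+[S]) = 0.31, so [S] = Km·0.31/(1 − 0.31) = 0.0356 × 0.4493.
[S] = 0.0160 nM.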